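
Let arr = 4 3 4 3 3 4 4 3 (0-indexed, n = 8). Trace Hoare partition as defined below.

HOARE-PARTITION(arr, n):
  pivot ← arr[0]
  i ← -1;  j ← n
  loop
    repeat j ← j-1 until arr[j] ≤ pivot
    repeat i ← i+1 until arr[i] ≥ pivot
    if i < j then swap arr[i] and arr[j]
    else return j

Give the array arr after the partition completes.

pivot = arr[0] = 4; i = -1, j = 8
j→7 (arr[7]=3≤4), i→0 (arr[0]=4≥4); i<j, swap → 3 3 4 3 3 4 4 4
j→6 (arr[6]=4≤4), i→2 (arr[2]=4≥4); i<j, swap → 3 3 4 3 3 4 4 4
j→5, i→5; i≥j, return j=5. arr = 3 3 4 3 3 4 4 4

3 3 4 3 3 4 4 4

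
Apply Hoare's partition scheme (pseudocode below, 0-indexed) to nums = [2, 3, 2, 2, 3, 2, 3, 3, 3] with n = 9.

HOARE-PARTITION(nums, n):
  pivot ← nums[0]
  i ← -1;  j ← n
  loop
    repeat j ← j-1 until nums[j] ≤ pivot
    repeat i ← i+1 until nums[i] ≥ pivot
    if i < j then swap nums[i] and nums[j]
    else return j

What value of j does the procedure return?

pivot=2
j stops at 5 (2), i stops at 0 (2); swap ⇒ [2, 3, 2, 2, 3, 2, 3, 3, 3]
j stops at 3 (2), i stops at 1 (3); swap ⇒ [2, 2, 2, 3, 3, 2, 3, 3, 3]
j stops at 2, i stops at 2; i≥j ⇒ return 2. nums=[2, 2, 2, 3, 3, 2, 3, 3, 3]

2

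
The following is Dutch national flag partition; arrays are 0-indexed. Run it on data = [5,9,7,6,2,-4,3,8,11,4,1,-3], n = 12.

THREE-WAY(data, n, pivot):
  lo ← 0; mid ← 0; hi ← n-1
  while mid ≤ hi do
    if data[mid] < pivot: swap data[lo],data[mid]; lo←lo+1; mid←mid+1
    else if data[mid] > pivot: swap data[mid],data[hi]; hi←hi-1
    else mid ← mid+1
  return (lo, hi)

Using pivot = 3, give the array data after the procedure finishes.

[-3,1,-4,2,3,6,8,11,4,7,9,5]

pivot = 3; lo=0, mid=0, hi=11
data[mid]=5>3: swap data[0],data[11]; hi=10 → [-3,9,7,6,2,-4,3,8,11,4,1,5]
data[mid]=-3<3: swap data[0],data[0]; lo=1,mid=1 → [-3,9,7,6,2,-4,3,8,11,4,1,5]
data[mid]=9>3: swap data[1],data[10]; hi=9 → [-3,1,7,6,2,-4,3,8,11,4,9,5]
data[mid]=1<3: swap data[1],data[1]; lo=2,mid=2 → [-3,1,7,6,2,-4,3,8,11,4,9,5]
data[mid]=7>3: swap data[2],data[9]; hi=8 → [-3,1,4,6,2,-4,3,8,11,7,9,5]
data[mid]=4>3: swap data[2],data[8]; hi=7 → [-3,1,11,6,2,-4,3,8,4,7,9,5]
data[mid]=11>3: swap data[2],data[7]; hi=6 → [-3,1,8,6,2,-4,3,11,4,7,9,5]
data[mid]=8>3: swap data[2],data[6]; hi=5 → [-3,1,3,6,2,-4,8,11,4,7,9,5]
data[mid]=3=3: mid=3
data[mid]=6>3: swap data[3],data[5]; hi=4 → [-3,1,3,-4,2,6,8,11,4,7,9,5]
data[mid]=-4<3: swap data[2],data[3]; lo=3,mid=4 → [-3,1,-4,3,2,6,8,11,4,7,9,5]
data[mid]=2<3: swap data[3],data[4]; lo=4,mid=5 → [-3,1,-4,2,3,6,8,11,4,7,9,5]
end: lo=4, hi=4; data = [-3,1,-4,2,3,6,8,11,4,7,9,5]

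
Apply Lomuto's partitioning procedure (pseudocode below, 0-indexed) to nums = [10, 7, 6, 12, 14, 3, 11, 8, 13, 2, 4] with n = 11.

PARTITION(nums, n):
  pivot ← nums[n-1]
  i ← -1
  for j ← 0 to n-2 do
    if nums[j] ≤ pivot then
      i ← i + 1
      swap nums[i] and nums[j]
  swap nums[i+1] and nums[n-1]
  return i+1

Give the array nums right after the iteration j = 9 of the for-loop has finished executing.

pivot = nums[10] = 4; i = -1
j=0: nums[0]=10 > 4 → no swap
j=1: nums[1]=7 > 4 → no swap
j=2: nums[2]=6 > 4 → no swap
j=3: nums[3]=12 > 4 → no swap
j=4: nums[4]=14 > 4 → no swap
j=5: nums[5]=3 ≤ 4 → i=0, swap nums[0],nums[5] → [3, 7, 6, 12, 14, 10, 11, 8, 13, 2, 4]
j=6: nums[6]=11 > 4 → no swap
j=7: nums[7]=8 > 4 → no swap
j=8: nums[8]=13 > 4 → no swap
j=9: nums[9]=2 ≤ 4 → i=1, swap nums[1],nums[9] → [3, 2, 6, 12, 14, 10, 11, 8, 13, 7, 4]
(after j=9) nums = [3, 2, 6, 12, 14, 10, 11, 8, 13, 7, 4]

[3, 2, 6, 12, 14, 10, 11, 8, 13, 7, 4]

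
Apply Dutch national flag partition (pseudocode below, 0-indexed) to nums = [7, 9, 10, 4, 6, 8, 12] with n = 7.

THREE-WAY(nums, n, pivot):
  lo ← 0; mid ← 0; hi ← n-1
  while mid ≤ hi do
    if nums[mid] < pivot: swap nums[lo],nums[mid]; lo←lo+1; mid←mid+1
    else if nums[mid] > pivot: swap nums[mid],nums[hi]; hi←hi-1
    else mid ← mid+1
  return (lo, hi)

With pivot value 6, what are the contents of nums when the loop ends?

[4, 6, 10, 9, 8, 12, 7]

lo=0 mid=0 hi=6
7>6: swap(0,6), hi=5 ⇒ [12, 9, 10, 4, 6, 8, 7]
12>6: swap(0,5), hi=4 ⇒ [8, 9, 10, 4, 6, 12, 7]
8>6: swap(0,4), hi=3 ⇒ [6, 9, 10, 4, 8, 12, 7]
6=6: mid=1
9>6: swap(1,3), hi=2 ⇒ [6, 4, 10, 9, 8, 12, 7]
4<6: swap(0,1), lo=1 mid=2 ⇒ [4, 6, 10, 9, 8, 12, 7]
10>6: swap(2,2), hi=1 ⇒ [4, 6, 10, 9, 8, 12, 7]
done. lo=1 hi=1; nums=[4, 6, 10, 9, 8, 12, 7]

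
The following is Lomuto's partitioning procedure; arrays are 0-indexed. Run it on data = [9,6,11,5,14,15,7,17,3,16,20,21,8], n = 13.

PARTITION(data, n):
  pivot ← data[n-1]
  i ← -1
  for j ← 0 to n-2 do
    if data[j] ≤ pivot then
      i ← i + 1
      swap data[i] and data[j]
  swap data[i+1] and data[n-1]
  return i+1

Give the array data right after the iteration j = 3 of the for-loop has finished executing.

pivot=8, i=-1
j=0: 9>8, skip
j=1: 6≤8, i=0, swap(0,1) ⇒ [6,9,11,5,14,15,7,17,3,16,20,21,8]
j=2: 11>8, skip
j=3: 5≤8, i=1, swap(1,3) ⇒ [6,5,11,9,14,15,7,17,3,16,20,21,8]
(after j=3) data = [6,5,11,9,14,15,7,17,3,16,20,21,8]

[6,5,11,9,14,15,7,17,3,16,20,21,8]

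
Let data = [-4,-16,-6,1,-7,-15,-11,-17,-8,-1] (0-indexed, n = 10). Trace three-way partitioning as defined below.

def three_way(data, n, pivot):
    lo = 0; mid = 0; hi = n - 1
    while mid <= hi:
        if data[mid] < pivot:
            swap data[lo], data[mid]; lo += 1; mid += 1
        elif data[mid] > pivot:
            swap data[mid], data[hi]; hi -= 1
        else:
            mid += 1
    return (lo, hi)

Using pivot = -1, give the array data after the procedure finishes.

pivot = -1; lo=0, mid=0, hi=9
data[mid]=-4<-1: swap data[0],data[0]; lo=1,mid=1 → [-4,-16,-6,1,-7,-15,-11,-17,-8,-1]
data[mid]=-16<-1: swap data[1],data[1]; lo=2,mid=2 → [-4,-16,-6,1,-7,-15,-11,-17,-8,-1]
data[mid]=-6<-1: swap data[2],data[2]; lo=3,mid=3 → [-4,-16,-6,1,-7,-15,-11,-17,-8,-1]
data[mid]=1>-1: swap data[3],data[9]; hi=8 → [-4,-16,-6,-1,-7,-15,-11,-17,-8,1]
data[mid]=-1=-1: mid=4
data[mid]=-7<-1: swap data[3],data[4]; lo=4,mid=5 → [-4,-16,-6,-7,-1,-15,-11,-17,-8,1]
data[mid]=-15<-1: swap data[4],data[5]; lo=5,mid=6 → [-4,-16,-6,-7,-15,-1,-11,-17,-8,1]
data[mid]=-11<-1: swap data[5],data[6]; lo=6,mid=7 → [-4,-16,-6,-7,-15,-11,-1,-17,-8,1]
data[mid]=-17<-1: swap data[6],data[7]; lo=7,mid=8 → [-4,-16,-6,-7,-15,-11,-17,-1,-8,1]
data[mid]=-8<-1: swap data[7],data[8]; lo=8,mid=9 → [-4,-16,-6,-7,-15,-11,-17,-8,-1,1]
end: lo=8, hi=8; data = [-4,-16,-6,-7,-15,-11,-17,-8,-1,1]

[-4,-16,-6,-7,-15,-11,-17,-8,-1,1]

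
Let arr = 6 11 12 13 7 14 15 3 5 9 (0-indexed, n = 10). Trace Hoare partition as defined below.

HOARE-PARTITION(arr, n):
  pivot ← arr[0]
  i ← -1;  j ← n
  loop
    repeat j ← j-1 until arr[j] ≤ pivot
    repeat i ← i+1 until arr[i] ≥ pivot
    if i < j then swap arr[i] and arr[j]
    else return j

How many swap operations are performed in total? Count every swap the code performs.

pivot = arr[0] = 6; i = -1, j = 10
j→8 (arr[8]=5≤6), i→0 (arr[0]=6≥6); i<j, swap → 5 11 12 13 7 14 15 3 6 9
j→7 (arr[7]=3≤6), i→1 (arr[1]=11≥6); i<j, swap → 5 3 12 13 7 14 15 11 6 9
j→1, i→2; i≥j, return j=1. arr = 5 3 12 13 7 14 15 11 6 9

2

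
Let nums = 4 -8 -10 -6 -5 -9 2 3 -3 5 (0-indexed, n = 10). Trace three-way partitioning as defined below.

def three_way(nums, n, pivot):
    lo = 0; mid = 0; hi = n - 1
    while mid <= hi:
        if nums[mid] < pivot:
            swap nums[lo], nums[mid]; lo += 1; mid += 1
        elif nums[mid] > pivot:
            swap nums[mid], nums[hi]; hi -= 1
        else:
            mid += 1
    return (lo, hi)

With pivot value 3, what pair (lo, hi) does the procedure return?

pivot = 3; lo=0, mid=0, hi=9
nums[mid]=4>3: swap nums[0],nums[9]; hi=8 → 5 -8 -10 -6 -5 -9 2 3 -3 4
nums[mid]=5>3: swap nums[0],nums[8]; hi=7 → -3 -8 -10 -6 -5 -9 2 3 5 4
nums[mid]=-3<3: swap nums[0],nums[0]; lo=1,mid=1 → -3 -8 -10 -6 -5 -9 2 3 5 4
nums[mid]=-8<3: swap nums[1],nums[1]; lo=2,mid=2 → -3 -8 -10 -6 -5 -9 2 3 5 4
nums[mid]=-10<3: swap nums[2],nums[2]; lo=3,mid=3 → -3 -8 -10 -6 -5 -9 2 3 5 4
nums[mid]=-6<3: swap nums[3],nums[3]; lo=4,mid=4 → -3 -8 -10 -6 -5 -9 2 3 5 4
nums[mid]=-5<3: swap nums[4],nums[4]; lo=5,mid=5 → -3 -8 -10 -6 -5 -9 2 3 5 4
nums[mid]=-9<3: swap nums[5],nums[5]; lo=6,mid=6 → -3 -8 -10 -6 -5 -9 2 3 5 4
nums[mid]=2<3: swap nums[6],nums[6]; lo=7,mid=7 → -3 -8 -10 -6 -5 -9 2 3 5 4
nums[mid]=3=3: mid=8
end: lo=7, hi=7; nums = -3 -8 -10 -6 -5 -9 2 3 5 4

(7, 7)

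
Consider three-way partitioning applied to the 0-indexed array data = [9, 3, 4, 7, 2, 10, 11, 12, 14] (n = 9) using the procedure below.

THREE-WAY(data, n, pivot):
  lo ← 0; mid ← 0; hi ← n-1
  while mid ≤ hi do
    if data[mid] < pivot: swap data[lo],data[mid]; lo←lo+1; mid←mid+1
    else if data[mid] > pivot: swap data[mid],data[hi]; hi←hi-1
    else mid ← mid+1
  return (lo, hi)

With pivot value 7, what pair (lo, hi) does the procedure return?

(3, 3)

lo=0 mid=0 hi=8
9>7: swap(0,8), hi=7 ⇒ [14, 3, 4, 7, 2, 10, 11, 12, 9]
14>7: swap(0,7), hi=6 ⇒ [12, 3, 4, 7, 2, 10, 11, 14, 9]
12>7: swap(0,6), hi=5 ⇒ [11, 3, 4, 7, 2, 10, 12, 14, 9]
11>7: swap(0,5), hi=4 ⇒ [10, 3, 4, 7, 2, 11, 12, 14, 9]
10>7: swap(0,4), hi=3 ⇒ [2, 3, 4, 7, 10, 11, 12, 14, 9]
2<7: swap(0,0), lo=1 mid=1 ⇒ [2, 3, 4, 7, 10, 11, 12, 14, 9]
3<7: swap(1,1), lo=2 mid=2 ⇒ [2, 3, 4, 7, 10, 11, 12, 14, 9]
4<7: swap(2,2), lo=3 mid=3 ⇒ [2, 3, 4, 7, 10, 11, 12, 14, 9]
7=7: mid=4
done. lo=3 hi=3; data=[2, 3, 4, 7, 10, 11, 12, 14, 9]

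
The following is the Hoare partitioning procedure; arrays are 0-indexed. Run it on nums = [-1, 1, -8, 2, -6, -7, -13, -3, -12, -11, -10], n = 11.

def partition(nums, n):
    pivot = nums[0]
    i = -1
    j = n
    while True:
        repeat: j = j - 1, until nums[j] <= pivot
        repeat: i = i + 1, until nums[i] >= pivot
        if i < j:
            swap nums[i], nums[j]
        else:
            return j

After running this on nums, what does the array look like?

[-10, -11, -8, -12, -6, -7, -13, -3, 2, 1, -1]

pivot=-1
j stops at 10 (-10), i stops at 0 (-1); swap ⇒ [-10, 1, -8, 2, -6, -7, -13, -3, -12, -11, -1]
j stops at 9 (-11), i stops at 1 (1); swap ⇒ [-10, -11, -8, 2, -6, -7, -13, -3, -12, 1, -1]
j stops at 8 (-12), i stops at 3 (2); swap ⇒ [-10, -11, -8, -12, -6, -7, -13, -3, 2, 1, -1]
j stops at 7, i stops at 8; i≥j ⇒ return 7. nums=[-10, -11, -8, -12, -6, -7, -13, -3, 2, 1, -1]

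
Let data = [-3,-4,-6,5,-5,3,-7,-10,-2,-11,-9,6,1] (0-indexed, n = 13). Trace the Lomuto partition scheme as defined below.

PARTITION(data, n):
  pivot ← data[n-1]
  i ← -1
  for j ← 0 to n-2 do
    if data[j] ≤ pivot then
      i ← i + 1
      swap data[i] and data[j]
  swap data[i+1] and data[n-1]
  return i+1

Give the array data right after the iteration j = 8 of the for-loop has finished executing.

[-3,-4,-6,-5,-7,-10,-2,3,5,-11,-9,6,1]

pivot = data[12] = 1; i = -1
j=0: data[0]=-3 ≤ 1 → i=0, swap data[0],data[0] (no change) → [-3,-4,-6,5,-5,3,-7,-10,-2,-11,-9,6,1]
j=1: data[1]=-4 ≤ 1 → i=1, swap data[1],data[1] (no change) → [-3,-4,-6,5,-5,3,-7,-10,-2,-11,-9,6,1]
j=2: data[2]=-6 ≤ 1 → i=2, swap data[2],data[2] (no change) → [-3,-4,-6,5,-5,3,-7,-10,-2,-11,-9,6,1]
j=3: data[3]=5 > 1 → no swap
j=4: data[4]=-5 ≤ 1 → i=3, swap data[3],data[4] → [-3,-4,-6,-5,5,3,-7,-10,-2,-11,-9,6,1]
j=5: data[5]=3 > 1 → no swap
j=6: data[6]=-7 ≤ 1 → i=4, swap data[4],data[6] → [-3,-4,-6,-5,-7,3,5,-10,-2,-11,-9,6,1]
j=7: data[7]=-10 ≤ 1 → i=5, swap data[5],data[7] → [-3,-4,-6,-5,-7,-10,5,3,-2,-11,-9,6,1]
j=8: data[8]=-2 ≤ 1 → i=6, swap data[6],data[8] → [-3,-4,-6,-5,-7,-10,-2,3,5,-11,-9,6,1]
(after j=8) data = [-3,-4,-6,-5,-7,-10,-2,3,5,-11,-9,6,1]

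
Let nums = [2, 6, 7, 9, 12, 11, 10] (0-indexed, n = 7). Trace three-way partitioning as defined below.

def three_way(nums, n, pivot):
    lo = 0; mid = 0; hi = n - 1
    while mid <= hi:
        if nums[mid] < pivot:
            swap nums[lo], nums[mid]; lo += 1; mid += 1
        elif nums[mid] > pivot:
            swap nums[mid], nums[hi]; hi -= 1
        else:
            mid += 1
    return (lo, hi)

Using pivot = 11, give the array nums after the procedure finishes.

[2, 6, 7, 9, 10, 11, 12]

pivot = 11; lo=0, mid=0, hi=6
nums[mid]=2<11: swap nums[0],nums[0]; lo=1,mid=1 → [2, 6, 7, 9, 12, 11, 10]
nums[mid]=6<11: swap nums[1],nums[1]; lo=2,mid=2 → [2, 6, 7, 9, 12, 11, 10]
nums[mid]=7<11: swap nums[2],nums[2]; lo=3,mid=3 → [2, 6, 7, 9, 12, 11, 10]
nums[mid]=9<11: swap nums[3],nums[3]; lo=4,mid=4 → [2, 6, 7, 9, 12, 11, 10]
nums[mid]=12>11: swap nums[4],nums[6]; hi=5 → [2, 6, 7, 9, 10, 11, 12]
nums[mid]=10<11: swap nums[4],nums[4]; lo=5,mid=5 → [2, 6, 7, 9, 10, 11, 12]
nums[mid]=11=11: mid=6
end: lo=5, hi=5; nums = [2, 6, 7, 9, 10, 11, 12]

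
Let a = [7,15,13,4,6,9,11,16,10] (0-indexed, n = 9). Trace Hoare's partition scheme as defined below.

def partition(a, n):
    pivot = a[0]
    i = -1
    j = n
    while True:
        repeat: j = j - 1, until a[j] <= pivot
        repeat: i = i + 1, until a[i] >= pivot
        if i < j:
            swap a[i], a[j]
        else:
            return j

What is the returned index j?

1

pivot=7
j stops at 4 (6), i stops at 0 (7); swap ⇒ [6,15,13,4,7,9,11,16,10]
j stops at 3 (4), i stops at 1 (15); swap ⇒ [6,4,13,15,7,9,11,16,10]
j stops at 1, i stops at 2; i≥j ⇒ return 1. a=[6,4,13,15,7,9,11,16,10]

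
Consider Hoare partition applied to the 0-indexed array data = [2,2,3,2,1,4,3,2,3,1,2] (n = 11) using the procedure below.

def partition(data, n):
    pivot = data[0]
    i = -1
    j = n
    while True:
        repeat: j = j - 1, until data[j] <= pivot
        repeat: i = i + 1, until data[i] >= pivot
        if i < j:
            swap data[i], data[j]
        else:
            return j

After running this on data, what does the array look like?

[2,1,2,1,2,4,3,3,3,2,2]

pivot = data[0] = 2; i = -1, j = 11
j→10 (data[10]=2≤2), i→0 (data[0]=2≥2); i<j, swap → [2,2,3,2,1,4,3,2,3,1,2]
j→9 (data[9]=1≤2), i→1 (data[1]=2≥2); i<j, swap → [2,1,3,2,1,4,3,2,3,2,2]
j→7 (data[7]=2≤2), i→2 (data[2]=3≥2); i<j, swap → [2,1,2,2,1,4,3,3,3,2,2]
j→4 (data[4]=1≤2), i→3 (data[3]=2≥2); i<j, swap → [2,1,2,1,2,4,3,3,3,2,2]
j→3, i→4; i≥j, return j=3. data = [2,1,2,1,2,4,3,3,3,2,2]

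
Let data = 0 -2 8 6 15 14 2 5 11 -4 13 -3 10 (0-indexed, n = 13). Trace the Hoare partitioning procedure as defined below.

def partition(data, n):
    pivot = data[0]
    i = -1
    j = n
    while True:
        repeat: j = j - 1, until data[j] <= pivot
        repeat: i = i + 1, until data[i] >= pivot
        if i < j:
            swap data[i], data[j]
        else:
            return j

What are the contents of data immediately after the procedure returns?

pivot=0
j stops at 11 (-3), i stops at 0 (0); swap ⇒ -3 -2 8 6 15 14 2 5 11 -4 13 0 10
j stops at 9 (-4), i stops at 2 (8); swap ⇒ -3 -2 -4 6 15 14 2 5 11 8 13 0 10
j stops at 2, i stops at 3; i≥j ⇒ return 2. data=-3 -2 -4 6 15 14 2 5 11 8 13 0 10

-3 -2 -4 6 15 14 2 5 11 8 13 0 10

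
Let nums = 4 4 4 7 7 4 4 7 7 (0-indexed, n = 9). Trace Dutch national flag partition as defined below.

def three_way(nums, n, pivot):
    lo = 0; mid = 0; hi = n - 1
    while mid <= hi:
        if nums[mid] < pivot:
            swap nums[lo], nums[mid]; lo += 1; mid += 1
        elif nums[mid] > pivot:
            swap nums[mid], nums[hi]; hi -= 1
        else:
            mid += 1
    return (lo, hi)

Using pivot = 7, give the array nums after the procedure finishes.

4 4 4 4 4 7 7 7 7

lo=0 mid=0 hi=8
4<7: swap(0,0), lo=1 mid=1 ⇒ 4 4 4 7 7 4 4 7 7
4<7: swap(1,1), lo=2 mid=2 ⇒ 4 4 4 7 7 4 4 7 7
4<7: swap(2,2), lo=3 mid=3 ⇒ 4 4 4 7 7 4 4 7 7
7=7: mid=4
7=7: mid=5
4<7: swap(3,5), lo=4 mid=6 ⇒ 4 4 4 4 7 7 4 7 7
4<7: swap(4,6), lo=5 mid=7 ⇒ 4 4 4 4 4 7 7 7 7
7=7: mid=8
7=7: mid=9
done. lo=5 hi=8; nums=4 4 4 4 4 7 7 7 7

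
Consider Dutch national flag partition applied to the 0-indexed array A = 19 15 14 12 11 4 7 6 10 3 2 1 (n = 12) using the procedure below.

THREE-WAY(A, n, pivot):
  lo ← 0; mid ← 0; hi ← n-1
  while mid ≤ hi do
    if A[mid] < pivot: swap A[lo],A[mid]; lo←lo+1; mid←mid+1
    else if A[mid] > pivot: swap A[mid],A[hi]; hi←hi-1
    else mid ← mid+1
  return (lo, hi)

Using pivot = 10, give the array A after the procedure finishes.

pivot = 10; lo=0, mid=0, hi=11
A[mid]=19>10: swap A[0],A[11]; hi=10 → 1 15 14 12 11 4 7 6 10 3 2 19
A[mid]=1<10: swap A[0],A[0]; lo=1,mid=1 → 1 15 14 12 11 4 7 6 10 3 2 19
A[mid]=15>10: swap A[1],A[10]; hi=9 → 1 2 14 12 11 4 7 6 10 3 15 19
A[mid]=2<10: swap A[1],A[1]; lo=2,mid=2 → 1 2 14 12 11 4 7 6 10 3 15 19
A[mid]=14>10: swap A[2],A[9]; hi=8 → 1 2 3 12 11 4 7 6 10 14 15 19
A[mid]=3<10: swap A[2],A[2]; lo=3,mid=3 → 1 2 3 12 11 4 7 6 10 14 15 19
A[mid]=12>10: swap A[3],A[8]; hi=7 → 1 2 3 10 11 4 7 6 12 14 15 19
A[mid]=10=10: mid=4
A[mid]=11>10: swap A[4],A[7]; hi=6 → 1 2 3 10 6 4 7 11 12 14 15 19
A[mid]=6<10: swap A[3],A[4]; lo=4,mid=5 → 1 2 3 6 10 4 7 11 12 14 15 19
A[mid]=4<10: swap A[4],A[5]; lo=5,mid=6 → 1 2 3 6 4 10 7 11 12 14 15 19
A[mid]=7<10: swap A[5],A[6]; lo=6,mid=7 → 1 2 3 6 4 7 10 11 12 14 15 19
end: lo=6, hi=6; A = 1 2 3 6 4 7 10 11 12 14 15 19

1 2 3 6 4 7 10 11 12 14 15 19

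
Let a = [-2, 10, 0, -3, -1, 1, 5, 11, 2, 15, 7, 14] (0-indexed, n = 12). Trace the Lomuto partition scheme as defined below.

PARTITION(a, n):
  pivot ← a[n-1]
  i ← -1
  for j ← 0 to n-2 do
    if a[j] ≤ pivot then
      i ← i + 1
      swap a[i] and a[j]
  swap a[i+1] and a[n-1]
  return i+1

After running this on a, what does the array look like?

[-2, 10, 0, -3, -1, 1, 5, 11, 2, 7, 14, 15]

pivot=14, i=-1
j=0: -2≤14, i=0, swap(0,0) ⇒ [-2, 10, 0, -3, -1, 1, 5, 11, 2, 15, 7, 14]
j=1: 10≤14, i=1, swap(1,1) ⇒ [-2, 10, 0, -3, -1, 1, 5, 11, 2, 15, 7, 14]
j=2: 0≤14, i=2, swap(2,2) ⇒ [-2, 10, 0, -3, -1, 1, 5, 11, 2, 15, 7, 14]
j=3: -3≤14, i=3, swap(3,3) ⇒ [-2, 10, 0, -3, -1, 1, 5, 11, 2, 15, 7, 14]
j=4: -1≤14, i=4, swap(4,4) ⇒ [-2, 10, 0, -3, -1, 1, 5, 11, 2, 15, 7, 14]
j=5: 1≤14, i=5, swap(5,5) ⇒ [-2, 10, 0, -3, -1, 1, 5, 11, 2, 15, 7, 14]
j=6: 5≤14, i=6, swap(6,6) ⇒ [-2, 10, 0, -3, -1, 1, 5, 11, 2, 15, 7, 14]
j=7: 11≤14, i=7, swap(7,7) ⇒ [-2, 10, 0, -3, -1, 1, 5, 11, 2, 15, 7, 14]
j=8: 2≤14, i=8, swap(8,8) ⇒ [-2, 10, 0, -3, -1, 1, 5, 11, 2, 15, 7, 14]
j=9: 15>14, skip
j=10: 7≤14, i=9, swap(9,10) ⇒ [-2, 10, 0, -3, -1, 1, 5, 11, 2, 7, 15, 14]
swap(10,11) ⇒ [-2, 10, 0, -3, -1, 1, 5, 11, 2, 7, 14, 15]; return 10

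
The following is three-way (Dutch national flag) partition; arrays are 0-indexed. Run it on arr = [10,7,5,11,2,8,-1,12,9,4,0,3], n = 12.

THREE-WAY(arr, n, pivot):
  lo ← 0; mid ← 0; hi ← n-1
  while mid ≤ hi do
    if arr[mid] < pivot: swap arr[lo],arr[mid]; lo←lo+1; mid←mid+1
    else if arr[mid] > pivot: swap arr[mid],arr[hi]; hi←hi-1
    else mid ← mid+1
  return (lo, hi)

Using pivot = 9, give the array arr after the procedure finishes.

[3,7,5,0,2,8,-1,4,9,12,11,10]

lo=0 mid=0 hi=11
10>9: swap(0,11), hi=10 ⇒ [3,7,5,11,2,8,-1,12,9,4,0,10]
3<9: swap(0,0), lo=1 mid=1 ⇒ [3,7,5,11,2,8,-1,12,9,4,0,10]
7<9: swap(1,1), lo=2 mid=2 ⇒ [3,7,5,11,2,8,-1,12,9,4,0,10]
5<9: swap(2,2), lo=3 mid=3 ⇒ [3,7,5,11,2,8,-1,12,9,4,0,10]
11>9: swap(3,10), hi=9 ⇒ [3,7,5,0,2,8,-1,12,9,4,11,10]
0<9: swap(3,3), lo=4 mid=4 ⇒ [3,7,5,0,2,8,-1,12,9,4,11,10]
2<9: swap(4,4), lo=5 mid=5 ⇒ [3,7,5,0,2,8,-1,12,9,4,11,10]
8<9: swap(5,5), lo=6 mid=6 ⇒ [3,7,5,0,2,8,-1,12,9,4,11,10]
-1<9: swap(6,6), lo=7 mid=7 ⇒ [3,7,5,0,2,8,-1,12,9,4,11,10]
12>9: swap(7,9), hi=8 ⇒ [3,7,5,0,2,8,-1,4,9,12,11,10]
4<9: swap(7,7), lo=8 mid=8 ⇒ [3,7,5,0,2,8,-1,4,9,12,11,10]
9=9: mid=9
done. lo=8 hi=8; arr=[3,7,5,0,2,8,-1,4,9,12,11,10]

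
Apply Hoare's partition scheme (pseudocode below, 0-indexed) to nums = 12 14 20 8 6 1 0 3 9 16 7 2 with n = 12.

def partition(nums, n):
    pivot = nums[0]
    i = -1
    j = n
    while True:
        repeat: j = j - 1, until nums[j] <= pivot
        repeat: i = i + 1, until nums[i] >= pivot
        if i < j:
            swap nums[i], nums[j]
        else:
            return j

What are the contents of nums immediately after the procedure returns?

2 7 9 8 6 1 0 3 20 16 14 12

pivot=12
j stops at 11 (2), i stops at 0 (12); swap ⇒ 2 14 20 8 6 1 0 3 9 16 7 12
j stops at 10 (7), i stops at 1 (14); swap ⇒ 2 7 20 8 6 1 0 3 9 16 14 12
j stops at 8 (9), i stops at 2 (20); swap ⇒ 2 7 9 8 6 1 0 3 20 16 14 12
j stops at 7, i stops at 8; i≥j ⇒ return 7. nums=2 7 9 8 6 1 0 3 20 16 14 12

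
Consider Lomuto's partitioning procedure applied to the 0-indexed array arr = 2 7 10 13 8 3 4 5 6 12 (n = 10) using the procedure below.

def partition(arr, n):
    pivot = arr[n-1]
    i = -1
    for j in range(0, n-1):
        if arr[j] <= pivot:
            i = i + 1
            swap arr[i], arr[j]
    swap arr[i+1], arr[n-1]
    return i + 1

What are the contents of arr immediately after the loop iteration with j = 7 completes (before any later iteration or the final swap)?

2 7 10 8 3 4 5 13 6 12

pivot = arr[9] = 12; i = -1
j=0: arr[0]=2 ≤ 12 → i=0, swap arr[0],arr[0] (no change) → 2 7 10 13 8 3 4 5 6 12
j=1: arr[1]=7 ≤ 12 → i=1, swap arr[1],arr[1] (no change) → 2 7 10 13 8 3 4 5 6 12
j=2: arr[2]=10 ≤ 12 → i=2, swap arr[2],arr[2] (no change) → 2 7 10 13 8 3 4 5 6 12
j=3: arr[3]=13 > 12 → no swap
j=4: arr[4]=8 ≤ 12 → i=3, swap arr[3],arr[4] → 2 7 10 8 13 3 4 5 6 12
j=5: arr[5]=3 ≤ 12 → i=4, swap arr[4],arr[5] → 2 7 10 8 3 13 4 5 6 12
j=6: arr[6]=4 ≤ 12 → i=5, swap arr[5],arr[6] → 2 7 10 8 3 4 13 5 6 12
j=7: arr[7]=5 ≤ 12 → i=6, swap arr[6],arr[7] → 2 7 10 8 3 4 5 13 6 12
(after j=7) arr = 2 7 10 8 3 4 5 13 6 12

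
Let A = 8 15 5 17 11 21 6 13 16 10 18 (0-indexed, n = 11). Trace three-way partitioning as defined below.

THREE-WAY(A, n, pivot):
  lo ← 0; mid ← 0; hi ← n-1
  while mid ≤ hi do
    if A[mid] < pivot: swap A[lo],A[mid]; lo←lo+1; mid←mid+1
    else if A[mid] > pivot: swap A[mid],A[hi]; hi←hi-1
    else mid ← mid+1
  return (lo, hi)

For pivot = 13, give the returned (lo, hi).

(5, 5)

lo=0 mid=0 hi=10
8<13: swap(0,0), lo=1 mid=1 ⇒ 8 15 5 17 11 21 6 13 16 10 18
15>13: swap(1,10), hi=9 ⇒ 8 18 5 17 11 21 6 13 16 10 15
18>13: swap(1,9), hi=8 ⇒ 8 10 5 17 11 21 6 13 16 18 15
10<13: swap(1,1), lo=2 mid=2 ⇒ 8 10 5 17 11 21 6 13 16 18 15
5<13: swap(2,2), lo=3 mid=3 ⇒ 8 10 5 17 11 21 6 13 16 18 15
17>13: swap(3,8), hi=7 ⇒ 8 10 5 16 11 21 6 13 17 18 15
16>13: swap(3,7), hi=6 ⇒ 8 10 5 13 11 21 6 16 17 18 15
13=13: mid=4
11<13: swap(3,4), lo=4 mid=5 ⇒ 8 10 5 11 13 21 6 16 17 18 15
21>13: swap(5,6), hi=5 ⇒ 8 10 5 11 13 6 21 16 17 18 15
6<13: swap(4,5), lo=5 mid=6 ⇒ 8 10 5 11 6 13 21 16 17 18 15
done. lo=5 hi=5; A=8 10 5 11 6 13 21 16 17 18 15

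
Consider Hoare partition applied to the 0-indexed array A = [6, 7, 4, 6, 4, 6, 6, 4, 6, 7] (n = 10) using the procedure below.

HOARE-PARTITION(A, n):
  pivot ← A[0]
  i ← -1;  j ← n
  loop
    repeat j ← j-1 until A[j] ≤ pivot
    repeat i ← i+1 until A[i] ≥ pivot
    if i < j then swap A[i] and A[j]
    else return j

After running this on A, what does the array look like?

pivot=6
j stops at 8 (6), i stops at 0 (6); swap ⇒ [6, 7, 4, 6, 4, 6, 6, 4, 6, 7]
j stops at 7 (4), i stops at 1 (7); swap ⇒ [6, 4, 4, 6, 4, 6, 6, 7, 6, 7]
j stops at 6 (6), i stops at 3 (6); swap ⇒ [6, 4, 4, 6, 4, 6, 6, 7, 6, 7]
j stops at 5, i stops at 5; i≥j ⇒ return 5. A=[6, 4, 4, 6, 4, 6, 6, 7, 6, 7]

[6, 4, 4, 6, 4, 6, 6, 7, 6, 7]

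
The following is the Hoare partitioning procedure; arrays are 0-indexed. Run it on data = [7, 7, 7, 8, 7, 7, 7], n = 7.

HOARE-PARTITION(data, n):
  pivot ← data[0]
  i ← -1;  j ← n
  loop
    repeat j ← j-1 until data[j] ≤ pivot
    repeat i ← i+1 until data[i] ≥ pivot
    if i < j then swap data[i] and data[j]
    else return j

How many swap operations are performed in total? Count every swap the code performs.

3

pivot = data[0] = 7; i = -1, j = 7
j→6 (data[6]=7≤7), i→0 (data[0]=7≥7); i<j, swap → [7, 7, 7, 8, 7, 7, 7]
j→5 (data[5]=7≤7), i→1 (data[1]=7≥7); i<j, swap → [7, 7, 7, 8, 7, 7, 7]
j→4 (data[4]=7≤7), i→2 (data[2]=7≥7); i<j, swap → [7, 7, 7, 8, 7, 7, 7]
j→2, i→3; i≥j, return j=2. data = [7, 7, 7, 8, 7, 7, 7]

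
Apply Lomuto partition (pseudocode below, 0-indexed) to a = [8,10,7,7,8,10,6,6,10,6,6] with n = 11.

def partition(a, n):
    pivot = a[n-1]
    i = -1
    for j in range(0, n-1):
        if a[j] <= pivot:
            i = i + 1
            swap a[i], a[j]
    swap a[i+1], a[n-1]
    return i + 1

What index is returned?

3

pivot=6, i=-1
j=0: 8>6, skip
j=1: 10>6, skip
j=2: 7>6, skip
j=3: 7>6, skip
j=4: 8>6, skip
j=5: 10>6, skip
j=6: 6≤6, i=0, swap(0,6) ⇒ [6,10,7,7,8,10,8,6,10,6,6]
j=7: 6≤6, i=1, swap(1,7) ⇒ [6,6,7,7,8,10,8,10,10,6,6]
j=8: 10>6, skip
j=9: 6≤6, i=2, swap(2,9) ⇒ [6,6,6,7,8,10,8,10,10,7,6]
swap(3,10) ⇒ [6,6,6,6,8,10,8,10,10,7,7]; return 3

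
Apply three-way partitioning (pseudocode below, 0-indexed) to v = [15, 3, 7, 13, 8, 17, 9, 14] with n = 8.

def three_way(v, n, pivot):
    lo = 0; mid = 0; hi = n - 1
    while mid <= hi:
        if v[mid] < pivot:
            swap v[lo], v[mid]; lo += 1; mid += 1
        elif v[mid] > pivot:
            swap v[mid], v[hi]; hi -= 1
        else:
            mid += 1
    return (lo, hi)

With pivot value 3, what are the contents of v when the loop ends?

pivot = 3; lo=0, mid=0, hi=7
v[mid]=15>3: swap v[0],v[7]; hi=6 → [14, 3, 7, 13, 8, 17, 9, 15]
v[mid]=14>3: swap v[0],v[6]; hi=5 → [9, 3, 7, 13, 8, 17, 14, 15]
v[mid]=9>3: swap v[0],v[5]; hi=4 → [17, 3, 7, 13, 8, 9, 14, 15]
v[mid]=17>3: swap v[0],v[4]; hi=3 → [8, 3, 7, 13, 17, 9, 14, 15]
v[mid]=8>3: swap v[0],v[3]; hi=2 → [13, 3, 7, 8, 17, 9, 14, 15]
v[mid]=13>3: swap v[0],v[2]; hi=1 → [7, 3, 13, 8, 17, 9, 14, 15]
v[mid]=7>3: swap v[0],v[1]; hi=0 → [3, 7, 13, 8, 17, 9, 14, 15]
v[mid]=3=3: mid=1
end: lo=0, hi=0; v = [3, 7, 13, 8, 17, 9, 14, 15]

[3, 7, 13, 8, 17, 9, 14, 15]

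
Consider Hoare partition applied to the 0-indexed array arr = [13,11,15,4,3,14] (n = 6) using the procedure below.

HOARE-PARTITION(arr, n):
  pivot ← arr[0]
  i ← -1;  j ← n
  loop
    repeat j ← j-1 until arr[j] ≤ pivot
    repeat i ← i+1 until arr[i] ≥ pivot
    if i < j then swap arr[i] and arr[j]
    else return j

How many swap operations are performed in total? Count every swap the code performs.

pivot=13
j stops at 4 (3), i stops at 0 (13); swap ⇒ [3,11,15,4,13,14]
j stops at 3 (4), i stops at 2 (15); swap ⇒ [3,11,4,15,13,14]
j stops at 2, i stops at 3; i≥j ⇒ return 2. arr=[3,11,4,15,13,14]

2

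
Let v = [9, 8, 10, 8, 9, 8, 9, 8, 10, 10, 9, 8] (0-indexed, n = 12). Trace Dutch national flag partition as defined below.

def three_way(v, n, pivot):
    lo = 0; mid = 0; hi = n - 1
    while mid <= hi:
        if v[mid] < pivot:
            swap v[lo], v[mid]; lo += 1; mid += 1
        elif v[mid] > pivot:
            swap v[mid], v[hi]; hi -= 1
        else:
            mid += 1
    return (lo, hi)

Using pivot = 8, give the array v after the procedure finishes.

[8, 8, 8, 8, 8, 9, 9, 10, 10, 9, 10, 9]

pivot = 8; lo=0, mid=0, hi=11
v[mid]=9>8: swap v[0],v[11]; hi=10 → [8, 8, 10, 8, 9, 8, 9, 8, 10, 10, 9, 9]
v[mid]=8=8: mid=1
v[mid]=8=8: mid=2
v[mid]=10>8: swap v[2],v[10]; hi=9 → [8, 8, 9, 8, 9, 8, 9, 8, 10, 10, 10, 9]
v[mid]=9>8: swap v[2],v[9]; hi=8 → [8, 8, 10, 8, 9, 8, 9, 8, 10, 9, 10, 9]
v[mid]=10>8: swap v[2],v[8]; hi=7 → [8, 8, 10, 8, 9, 8, 9, 8, 10, 9, 10, 9]
v[mid]=10>8: swap v[2],v[7]; hi=6 → [8, 8, 8, 8, 9, 8, 9, 10, 10, 9, 10, 9]
v[mid]=8=8: mid=3
v[mid]=8=8: mid=4
v[mid]=9>8: swap v[4],v[6]; hi=5 → [8, 8, 8, 8, 9, 8, 9, 10, 10, 9, 10, 9]
v[mid]=9>8: swap v[4],v[5]; hi=4 → [8, 8, 8, 8, 8, 9, 9, 10, 10, 9, 10, 9]
v[mid]=8=8: mid=5
end: lo=0, hi=4; v = [8, 8, 8, 8, 8, 9, 9, 10, 10, 9, 10, 9]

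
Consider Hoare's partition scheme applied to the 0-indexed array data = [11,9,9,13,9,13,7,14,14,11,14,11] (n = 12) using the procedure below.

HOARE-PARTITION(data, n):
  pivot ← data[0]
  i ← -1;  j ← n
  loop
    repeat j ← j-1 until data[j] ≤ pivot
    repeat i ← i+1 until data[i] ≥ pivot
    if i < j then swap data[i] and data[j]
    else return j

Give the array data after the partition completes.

[11,9,9,11,9,7,13,14,14,13,14,11]

pivot=11
j stops at 11 (11), i stops at 0 (11); swap ⇒ [11,9,9,13,9,13,7,14,14,11,14,11]
j stops at 9 (11), i stops at 3 (13); swap ⇒ [11,9,9,11,9,13,7,14,14,13,14,11]
j stops at 6 (7), i stops at 5 (13); swap ⇒ [11,9,9,11,9,7,13,14,14,13,14,11]
j stops at 5, i stops at 6; i≥j ⇒ return 5. data=[11,9,9,11,9,7,13,14,14,13,14,11]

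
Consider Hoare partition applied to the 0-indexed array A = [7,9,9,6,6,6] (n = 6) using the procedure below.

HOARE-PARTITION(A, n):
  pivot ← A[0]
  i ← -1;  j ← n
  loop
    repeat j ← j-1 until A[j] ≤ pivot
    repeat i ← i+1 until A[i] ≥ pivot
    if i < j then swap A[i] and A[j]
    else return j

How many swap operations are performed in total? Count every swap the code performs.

3

pivot=7
j stops at 5 (6), i stops at 0 (7); swap ⇒ [6,9,9,6,6,7]
j stops at 4 (6), i stops at 1 (9); swap ⇒ [6,6,9,6,9,7]
j stops at 3 (6), i stops at 2 (9); swap ⇒ [6,6,6,9,9,7]
j stops at 2, i stops at 3; i≥j ⇒ return 2. A=[6,6,6,9,9,7]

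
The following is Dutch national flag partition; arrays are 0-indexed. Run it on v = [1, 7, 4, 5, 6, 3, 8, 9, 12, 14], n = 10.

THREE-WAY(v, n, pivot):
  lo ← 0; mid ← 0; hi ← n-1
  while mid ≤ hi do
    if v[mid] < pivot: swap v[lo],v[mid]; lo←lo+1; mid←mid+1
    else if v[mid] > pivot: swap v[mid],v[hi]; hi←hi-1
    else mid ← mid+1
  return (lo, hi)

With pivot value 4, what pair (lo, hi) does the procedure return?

lo=0 mid=0 hi=9
1<4: swap(0,0), lo=1 mid=1 ⇒ [1, 7, 4, 5, 6, 3, 8, 9, 12, 14]
7>4: swap(1,9), hi=8 ⇒ [1, 14, 4, 5, 6, 3, 8, 9, 12, 7]
14>4: swap(1,8), hi=7 ⇒ [1, 12, 4, 5, 6, 3, 8, 9, 14, 7]
12>4: swap(1,7), hi=6 ⇒ [1, 9, 4, 5, 6, 3, 8, 12, 14, 7]
9>4: swap(1,6), hi=5 ⇒ [1, 8, 4, 5, 6, 3, 9, 12, 14, 7]
8>4: swap(1,5), hi=4 ⇒ [1, 3, 4, 5, 6, 8, 9, 12, 14, 7]
3<4: swap(1,1), lo=2 mid=2 ⇒ [1, 3, 4, 5, 6, 8, 9, 12, 14, 7]
4=4: mid=3
5>4: swap(3,4), hi=3 ⇒ [1, 3, 4, 6, 5, 8, 9, 12, 14, 7]
6>4: swap(3,3), hi=2 ⇒ [1, 3, 4, 6, 5, 8, 9, 12, 14, 7]
done. lo=2 hi=2; v=[1, 3, 4, 6, 5, 8, 9, 12, 14, 7]

(2, 2)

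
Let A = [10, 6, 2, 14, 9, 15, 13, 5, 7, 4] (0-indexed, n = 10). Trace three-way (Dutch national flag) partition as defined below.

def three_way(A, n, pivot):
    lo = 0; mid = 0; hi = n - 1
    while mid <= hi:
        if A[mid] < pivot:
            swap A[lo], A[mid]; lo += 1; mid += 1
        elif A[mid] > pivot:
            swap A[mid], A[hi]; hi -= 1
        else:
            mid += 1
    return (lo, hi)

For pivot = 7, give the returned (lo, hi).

pivot = 7; lo=0, mid=0, hi=9
A[mid]=10>7: swap A[0],A[9]; hi=8 → [4, 6, 2, 14, 9, 15, 13, 5, 7, 10]
A[mid]=4<7: swap A[0],A[0]; lo=1,mid=1 → [4, 6, 2, 14, 9, 15, 13, 5, 7, 10]
A[mid]=6<7: swap A[1],A[1]; lo=2,mid=2 → [4, 6, 2, 14, 9, 15, 13, 5, 7, 10]
A[mid]=2<7: swap A[2],A[2]; lo=3,mid=3 → [4, 6, 2, 14, 9, 15, 13, 5, 7, 10]
A[mid]=14>7: swap A[3],A[8]; hi=7 → [4, 6, 2, 7, 9, 15, 13, 5, 14, 10]
A[mid]=7=7: mid=4
A[mid]=9>7: swap A[4],A[7]; hi=6 → [4, 6, 2, 7, 5, 15, 13, 9, 14, 10]
A[mid]=5<7: swap A[3],A[4]; lo=4,mid=5 → [4, 6, 2, 5, 7, 15, 13, 9, 14, 10]
A[mid]=15>7: swap A[5],A[6]; hi=5 → [4, 6, 2, 5, 7, 13, 15, 9, 14, 10]
A[mid]=13>7: swap A[5],A[5]; hi=4 → [4, 6, 2, 5, 7, 13, 15, 9, 14, 10]
end: lo=4, hi=4; A = [4, 6, 2, 5, 7, 13, 15, 9, 14, 10]

(4, 4)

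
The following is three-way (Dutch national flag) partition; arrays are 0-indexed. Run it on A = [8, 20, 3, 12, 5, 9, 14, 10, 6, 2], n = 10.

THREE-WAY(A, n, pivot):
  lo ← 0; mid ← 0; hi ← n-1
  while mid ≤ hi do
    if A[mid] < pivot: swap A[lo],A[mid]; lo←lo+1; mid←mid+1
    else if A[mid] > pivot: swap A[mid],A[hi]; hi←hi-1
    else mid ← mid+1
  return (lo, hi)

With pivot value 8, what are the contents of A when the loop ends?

pivot = 8; lo=0, mid=0, hi=9
A[mid]=8=8: mid=1
A[mid]=20>8: swap A[1],A[9]; hi=8 → [8, 2, 3, 12, 5, 9, 14, 10, 6, 20]
A[mid]=2<8: swap A[0],A[1]; lo=1,mid=2 → [2, 8, 3, 12, 5, 9, 14, 10, 6, 20]
A[mid]=3<8: swap A[1],A[2]; lo=2,mid=3 → [2, 3, 8, 12, 5, 9, 14, 10, 6, 20]
A[mid]=12>8: swap A[3],A[8]; hi=7 → [2, 3, 8, 6, 5, 9, 14, 10, 12, 20]
A[mid]=6<8: swap A[2],A[3]; lo=3,mid=4 → [2, 3, 6, 8, 5, 9, 14, 10, 12, 20]
A[mid]=5<8: swap A[3],A[4]; lo=4,mid=5 → [2, 3, 6, 5, 8, 9, 14, 10, 12, 20]
A[mid]=9>8: swap A[5],A[7]; hi=6 → [2, 3, 6, 5, 8, 10, 14, 9, 12, 20]
A[mid]=10>8: swap A[5],A[6]; hi=5 → [2, 3, 6, 5, 8, 14, 10, 9, 12, 20]
A[mid]=14>8: swap A[5],A[5]; hi=4 → [2, 3, 6, 5, 8, 14, 10, 9, 12, 20]
end: lo=4, hi=4; A = [2, 3, 6, 5, 8, 14, 10, 9, 12, 20]

[2, 3, 6, 5, 8, 14, 10, 9, 12, 20]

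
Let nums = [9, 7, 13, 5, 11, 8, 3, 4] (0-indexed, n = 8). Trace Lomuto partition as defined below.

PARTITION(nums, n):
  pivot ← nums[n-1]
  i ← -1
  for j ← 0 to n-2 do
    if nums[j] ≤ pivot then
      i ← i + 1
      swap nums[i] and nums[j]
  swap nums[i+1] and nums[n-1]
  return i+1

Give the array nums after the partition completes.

[3, 4, 13, 5, 11, 8, 9, 7]

pivot = nums[7] = 4; i = -1
j=0: nums[0]=9 > 4 → no swap
j=1: nums[1]=7 > 4 → no swap
j=2: nums[2]=13 > 4 → no swap
j=3: nums[3]=5 > 4 → no swap
j=4: nums[4]=11 > 4 → no swap
j=5: nums[5]=8 > 4 → no swap
j=6: nums[6]=3 ≤ 4 → i=0, swap nums[0],nums[6] → [3, 7, 13, 5, 11, 8, 9, 4]
final swap nums[1],nums[7] → [3, 4, 13, 5, 11, 8, 9, 7]; return 1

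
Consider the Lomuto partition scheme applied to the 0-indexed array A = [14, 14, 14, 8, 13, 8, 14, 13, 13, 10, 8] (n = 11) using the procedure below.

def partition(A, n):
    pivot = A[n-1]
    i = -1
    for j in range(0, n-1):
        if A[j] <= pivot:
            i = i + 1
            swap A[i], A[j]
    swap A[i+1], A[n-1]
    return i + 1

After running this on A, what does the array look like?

[8, 8, 8, 14, 13, 14, 14, 13, 13, 10, 14]

pivot=8, i=-1
j=0: 14>8, skip
j=1: 14>8, skip
j=2: 14>8, skip
j=3: 8≤8, i=0, swap(0,3) ⇒ [8, 14, 14, 14, 13, 8, 14, 13, 13, 10, 8]
j=4: 13>8, skip
j=5: 8≤8, i=1, swap(1,5) ⇒ [8, 8, 14, 14, 13, 14, 14, 13, 13, 10, 8]
j=6: 14>8, skip
j=7: 13>8, skip
j=8: 13>8, skip
j=9: 10>8, skip
swap(2,10) ⇒ [8, 8, 8, 14, 13, 14, 14, 13, 13, 10, 14]; return 2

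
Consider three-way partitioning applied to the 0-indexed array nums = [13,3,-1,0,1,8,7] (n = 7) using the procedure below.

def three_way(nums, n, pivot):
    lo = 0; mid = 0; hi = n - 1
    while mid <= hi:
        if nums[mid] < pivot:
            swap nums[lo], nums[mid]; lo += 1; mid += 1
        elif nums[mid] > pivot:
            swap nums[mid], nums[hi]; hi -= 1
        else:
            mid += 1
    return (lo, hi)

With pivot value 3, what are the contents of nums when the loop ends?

pivot = 3; lo=0, mid=0, hi=6
nums[mid]=13>3: swap nums[0],nums[6]; hi=5 → [7,3,-1,0,1,8,13]
nums[mid]=7>3: swap nums[0],nums[5]; hi=4 → [8,3,-1,0,1,7,13]
nums[mid]=8>3: swap nums[0],nums[4]; hi=3 → [1,3,-1,0,8,7,13]
nums[mid]=1<3: swap nums[0],nums[0]; lo=1,mid=1 → [1,3,-1,0,8,7,13]
nums[mid]=3=3: mid=2
nums[mid]=-1<3: swap nums[1],nums[2]; lo=2,mid=3 → [1,-1,3,0,8,7,13]
nums[mid]=0<3: swap nums[2],nums[3]; lo=3,mid=4 → [1,-1,0,3,8,7,13]
end: lo=3, hi=3; nums = [1,-1,0,3,8,7,13]

[1,-1,0,3,8,7,13]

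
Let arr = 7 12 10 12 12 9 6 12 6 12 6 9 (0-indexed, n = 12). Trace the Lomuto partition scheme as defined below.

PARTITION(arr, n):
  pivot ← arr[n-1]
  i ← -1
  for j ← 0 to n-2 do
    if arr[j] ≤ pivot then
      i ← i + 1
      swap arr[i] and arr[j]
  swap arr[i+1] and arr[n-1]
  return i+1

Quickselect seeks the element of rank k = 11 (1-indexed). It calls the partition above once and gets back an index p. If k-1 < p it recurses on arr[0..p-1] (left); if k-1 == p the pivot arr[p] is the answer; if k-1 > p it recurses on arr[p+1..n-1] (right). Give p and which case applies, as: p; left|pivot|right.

pivot=9, i=-1
j=0: 7≤9, i=0, swap(0,0) ⇒ 7 12 10 12 12 9 6 12 6 12 6 9
j=1: 12>9, skip
j=2: 10>9, skip
j=3: 12>9, skip
j=4: 12>9, skip
j=5: 9≤9, i=1, swap(1,5) ⇒ 7 9 10 12 12 12 6 12 6 12 6 9
j=6: 6≤9, i=2, swap(2,6) ⇒ 7 9 6 12 12 12 10 12 6 12 6 9
j=7: 12>9, skip
j=8: 6≤9, i=3, swap(3,8) ⇒ 7 9 6 6 12 12 10 12 12 12 6 9
j=9: 12>9, skip
j=10: 6≤9, i=4, swap(4,10) ⇒ 7 9 6 6 6 12 10 12 12 12 12 9
swap(5,11) ⇒ 7 9 6 6 6 9 10 12 12 12 12 12; return 5
p = 5; k-1 = 10 > 5 ⇒ right

5; right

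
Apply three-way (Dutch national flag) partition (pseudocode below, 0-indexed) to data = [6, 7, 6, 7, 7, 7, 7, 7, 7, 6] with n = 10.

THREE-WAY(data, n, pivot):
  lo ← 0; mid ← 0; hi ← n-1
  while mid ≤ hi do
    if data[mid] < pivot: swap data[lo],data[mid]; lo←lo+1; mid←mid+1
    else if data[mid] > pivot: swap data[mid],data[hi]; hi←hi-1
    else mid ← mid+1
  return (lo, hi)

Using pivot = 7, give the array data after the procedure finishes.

[6, 6, 6, 7, 7, 7, 7, 7, 7, 7]

lo=0 mid=0 hi=9
6<7: swap(0,0), lo=1 mid=1 ⇒ [6, 7, 6, 7, 7, 7, 7, 7, 7, 6]
7=7: mid=2
6<7: swap(1,2), lo=2 mid=3 ⇒ [6, 6, 7, 7, 7, 7, 7, 7, 7, 6]
7=7: mid=4
7=7: mid=5
7=7: mid=6
7=7: mid=7
7=7: mid=8
7=7: mid=9
6<7: swap(2,9), lo=3 mid=10 ⇒ [6, 6, 6, 7, 7, 7, 7, 7, 7, 7]
done. lo=3 hi=9; data=[6, 6, 6, 7, 7, 7, 7, 7, 7, 7]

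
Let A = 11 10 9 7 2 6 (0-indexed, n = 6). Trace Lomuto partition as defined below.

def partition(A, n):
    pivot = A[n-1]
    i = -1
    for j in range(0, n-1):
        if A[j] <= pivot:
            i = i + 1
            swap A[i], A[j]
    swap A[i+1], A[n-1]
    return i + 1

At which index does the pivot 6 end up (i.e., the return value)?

1

pivot=6, i=-1
j=0: 11>6, skip
j=1: 10>6, skip
j=2: 9>6, skip
j=3: 7>6, skip
j=4: 2≤6, i=0, swap(0,4) ⇒ 2 10 9 7 11 6
swap(1,5) ⇒ 2 6 9 7 11 10; return 1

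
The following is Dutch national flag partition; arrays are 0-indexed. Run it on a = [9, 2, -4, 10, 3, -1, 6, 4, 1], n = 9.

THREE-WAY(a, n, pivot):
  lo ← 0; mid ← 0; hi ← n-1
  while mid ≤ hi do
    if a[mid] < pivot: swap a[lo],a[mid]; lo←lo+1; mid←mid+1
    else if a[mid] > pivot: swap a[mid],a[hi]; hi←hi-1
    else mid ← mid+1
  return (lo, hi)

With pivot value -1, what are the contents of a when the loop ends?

[-4, -1, 10, 3, 2, 6, 4, 1, 9]

pivot = -1; lo=0, mid=0, hi=8
a[mid]=9>-1: swap a[0],a[8]; hi=7 → [1, 2, -4, 10, 3, -1, 6, 4, 9]
a[mid]=1>-1: swap a[0],a[7]; hi=6 → [4, 2, -4, 10, 3, -1, 6, 1, 9]
a[mid]=4>-1: swap a[0],a[6]; hi=5 → [6, 2, -4, 10, 3, -1, 4, 1, 9]
a[mid]=6>-1: swap a[0],a[5]; hi=4 → [-1, 2, -4, 10, 3, 6, 4, 1, 9]
a[mid]=-1=-1: mid=1
a[mid]=2>-1: swap a[1],a[4]; hi=3 → [-1, 3, -4, 10, 2, 6, 4, 1, 9]
a[mid]=3>-1: swap a[1],a[3]; hi=2 → [-1, 10, -4, 3, 2, 6, 4, 1, 9]
a[mid]=10>-1: swap a[1],a[2]; hi=1 → [-1, -4, 10, 3, 2, 6, 4, 1, 9]
a[mid]=-4<-1: swap a[0],a[1]; lo=1,mid=2 → [-4, -1, 10, 3, 2, 6, 4, 1, 9]
end: lo=1, hi=1; a = [-4, -1, 10, 3, 2, 6, 4, 1, 9]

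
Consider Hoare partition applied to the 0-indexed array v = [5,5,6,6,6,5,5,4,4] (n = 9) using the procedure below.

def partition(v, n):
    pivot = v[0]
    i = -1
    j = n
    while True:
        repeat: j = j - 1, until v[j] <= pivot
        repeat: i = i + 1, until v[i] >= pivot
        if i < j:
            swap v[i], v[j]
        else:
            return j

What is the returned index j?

3

pivot = v[0] = 5; i = -1, j = 9
j→8 (v[8]=4≤5), i→0 (v[0]=5≥5); i<j, swap → [4,5,6,6,6,5,5,4,5]
j→7 (v[7]=4≤5), i→1 (v[1]=5≥5); i<j, swap → [4,4,6,6,6,5,5,5,5]
j→6 (v[6]=5≤5), i→2 (v[2]=6≥5); i<j, swap → [4,4,5,6,6,5,6,5,5]
j→5 (v[5]=5≤5), i→3 (v[3]=6≥5); i<j, swap → [4,4,5,5,6,6,6,5,5]
j→3, i→4; i≥j, return j=3. v = [4,4,5,5,6,6,6,5,5]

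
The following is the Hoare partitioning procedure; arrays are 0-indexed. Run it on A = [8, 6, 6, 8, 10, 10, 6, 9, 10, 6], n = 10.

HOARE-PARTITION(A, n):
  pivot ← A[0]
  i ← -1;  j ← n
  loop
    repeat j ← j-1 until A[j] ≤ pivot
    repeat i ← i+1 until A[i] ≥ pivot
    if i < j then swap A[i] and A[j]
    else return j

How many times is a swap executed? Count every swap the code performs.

2

pivot=8
j stops at 9 (6), i stops at 0 (8); swap ⇒ [6, 6, 6, 8, 10, 10, 6, 9, 10, 8]
j stops at 6 (6), i stops at 3 (8); swap ⇒ [6, 6, 6, 6, 10, 10, 8, 9, 10, 8]
j stops at 3, i stops at 4; i≥j ⇒ return 3. A=[6, 6, 6, 6, 10, 10, 8, 9, 10, 8]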